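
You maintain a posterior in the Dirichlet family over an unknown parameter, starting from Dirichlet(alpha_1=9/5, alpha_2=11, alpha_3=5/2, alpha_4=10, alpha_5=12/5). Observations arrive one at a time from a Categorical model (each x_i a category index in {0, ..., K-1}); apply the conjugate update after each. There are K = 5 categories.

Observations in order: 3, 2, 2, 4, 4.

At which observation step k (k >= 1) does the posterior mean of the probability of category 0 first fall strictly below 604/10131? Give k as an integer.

k = 3

obs 1: x=3 → posterior Dirichlet(9/5, 11, 5/2, 11, 12/5)
obs 2: x=2 → posterior Dirichlet(9/5, 11, 7/2, 11, 12/5)
obs 3: x=2 → posterior Dirichlet(9/5, 11, 9/2, 11, 12/5)
obs 4: x=4 → posterior Dirichlet(9/5, 11, 9/2, 11, 17/5)
obs 5: x=4 → posterior Dirichlet(9/5, 11, 9/2, 11, 22/5)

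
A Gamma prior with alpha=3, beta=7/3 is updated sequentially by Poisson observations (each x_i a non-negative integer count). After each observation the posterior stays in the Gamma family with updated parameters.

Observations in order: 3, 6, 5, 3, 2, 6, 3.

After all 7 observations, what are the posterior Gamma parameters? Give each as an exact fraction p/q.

alpha=31, beta=28/3

obs 1: x=3 → posterior Gamma(6, 10/3)
obs 2: x=6 → posterior Gamma(12, 13/3)
obs 3: x=5 → posterior Gamma(17, 16/3)
obs 4: x=3 → posterior Gamma(20, 19/3)
obs 5: x=2 → posterior Gamma(22, 22/3)
obs 6: x=6 → posterior Gamma(28, 25/3)
obs 7: x=3 → posterior Gamma(31, 28/3)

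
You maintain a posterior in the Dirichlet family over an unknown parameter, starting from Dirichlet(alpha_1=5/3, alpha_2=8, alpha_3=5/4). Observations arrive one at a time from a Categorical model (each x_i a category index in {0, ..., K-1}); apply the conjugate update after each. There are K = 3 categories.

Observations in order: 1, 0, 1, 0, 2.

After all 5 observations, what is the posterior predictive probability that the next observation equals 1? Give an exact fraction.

120/191

obs 1: x=1 → posterior Dirichlet(5/3, 9, 5/4)
obs 2: x=0 → posterior Dirichlet(8/3, 9, 5/4)
obs 3: x=1 → posterior Dirichlet(8/3, 10, 5/4)
obs 4: x=0 → posterior Dirichlet(11/3, 10, 5/4)
obs 5: x=2 → posterior Dirichlet(11/3, 10, 9/4)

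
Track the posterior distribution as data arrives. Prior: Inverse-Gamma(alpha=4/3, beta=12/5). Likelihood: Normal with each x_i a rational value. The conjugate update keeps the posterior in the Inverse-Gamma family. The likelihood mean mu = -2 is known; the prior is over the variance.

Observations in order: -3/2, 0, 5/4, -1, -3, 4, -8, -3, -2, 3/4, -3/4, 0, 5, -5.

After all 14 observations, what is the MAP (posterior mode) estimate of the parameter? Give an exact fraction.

obs 1: x=-3/2 → posterior Inverse-Gamma(11/6, 101/40)
obs 2: x=0 → posterior Inverse-Gamma(7/3, 181/40)
obs 3: x=5/4 → posterior Inverse-Gamma(17/6, 1569/160)
obs 4: x=-1 → posterior Inverse-Gamma(10/3, 1649/160)
obs 5: x=-3 → posterior Inverse-Gamma(23/6, 1729/160)
obs 6: x=4 → posterior Inverse-Gamma(13/3, 4609/160)
obs 7: x=-8 → posterior Inverse-Gamma(29/6, 7489/160)
obs 8: x=-3 → posterior Inverse-Gamma(16/3, 7569/160)
obs 9: x=-2 → posterior Inverse-Gamma(35/6, 7569/160)
obs 10: x=3/4 → posterior Inverse-Gamma(19/3, 4087/80)
obs 11: x=-3/4 → posterior Inverse-Gamma(41/6, 8299/160)
obs 12: x=0 → posterior Inverse-Gamma(22/3, 8619/160)
obs 13: x=5 → posterior Inverse-Gamma(47/6, 12539/160)
obs 14: x=-5 → posterior Inverse-Gamma(25/3, 13259/160)

39777/4480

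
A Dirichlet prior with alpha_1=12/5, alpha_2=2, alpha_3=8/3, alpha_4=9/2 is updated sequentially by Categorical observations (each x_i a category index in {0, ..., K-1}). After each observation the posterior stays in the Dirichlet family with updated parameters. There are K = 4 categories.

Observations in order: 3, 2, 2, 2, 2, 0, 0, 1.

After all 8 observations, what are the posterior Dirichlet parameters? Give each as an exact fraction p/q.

alpha_1=22/5, alpha_2=3, alpha_3=20/3, alpha_4=11/2

obs 1: x=3 → posterior Dirichlet(12/5, 2, 8/3, 11/2)
obs 2: x=2 → posterior Dirichlet(12/5, 2, 11/3, 11/2)
obs 3: x=2 → posterior Dirichlet(12/5, 2, 14/3, 11/2)
obs 4: x=2 → posterior Dirichlet(12/5, 2, 17/3, 11/2)
obs 5: x=2 → posterior Dirichlet(12/5, 2, 20/3, 11/2)
obs 6: x=0 → posterior Dirichlet(17/5, 2, 20/3, 11/2)
obs 7: x=0 → posterior Dirichlet(22/5, 2, 20/3, 11/2)
obs 8: x=1 → posterior Dirichlet(22/5, 3, 20/3, 11/2)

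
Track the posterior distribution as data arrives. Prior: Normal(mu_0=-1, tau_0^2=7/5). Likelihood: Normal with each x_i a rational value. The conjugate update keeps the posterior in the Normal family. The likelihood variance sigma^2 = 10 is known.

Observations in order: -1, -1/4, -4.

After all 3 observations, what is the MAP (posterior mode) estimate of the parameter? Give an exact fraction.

-347/284

obs 1: x=-1 → posterior Normal(-1, 70/57)
obs 2: x=-1/4 → posterior Normal(-235/256, 35/32)
obs 3: x=-4 → posterior Normal(-347/284, 70/71)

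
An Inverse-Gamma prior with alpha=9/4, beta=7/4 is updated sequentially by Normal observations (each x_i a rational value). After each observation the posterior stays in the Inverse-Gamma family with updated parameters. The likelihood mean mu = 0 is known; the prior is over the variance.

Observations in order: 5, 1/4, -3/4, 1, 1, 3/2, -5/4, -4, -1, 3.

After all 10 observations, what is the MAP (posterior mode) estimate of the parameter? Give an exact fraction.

obs 1: x=5 → posterior Inverse-Gamma(11/4, 57/4)
obs 2: x=1/4 → posterior Inverse-Gamma(13/4, 457/32)
obs 3: x=-3/4 → posterior Inverse-Gamma(15/4, 233/16)
obs 4: x=1 → posterior Inverse-Gamma(17/4, 241/16)
obs 5: x=1 → posterior Inverse-Gamma(19/4, 249/16)
obs 6: x=3/2 → posterior Inverse-Gamma(21/4, 267/16)
obs 7: x=-5/4 → posterior Inverse-Gamma(23/4, 559/32)
obs 8: x=-4 → posterior Inverse-Gamma(25/4, 815/32)
obs 9: x=-1 → posterior Inverse-Gamma(27/4, 831/32)
obs 10: x=3 → posterior Inverse-Gamma(29/4, 975/32)

325/88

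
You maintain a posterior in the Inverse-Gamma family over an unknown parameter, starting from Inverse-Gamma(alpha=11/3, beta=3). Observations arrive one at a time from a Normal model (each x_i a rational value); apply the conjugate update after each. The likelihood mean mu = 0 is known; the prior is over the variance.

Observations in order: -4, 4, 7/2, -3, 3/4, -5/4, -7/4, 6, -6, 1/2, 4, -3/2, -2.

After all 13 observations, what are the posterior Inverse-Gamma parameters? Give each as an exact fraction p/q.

alpha=61/6, beta=2543/32

obs 1: x=-4 → posterior Inverse-Gamma(25/6, 11)
obs 2: x=4 → posterior Inverse-Gamma(14/3, 19)
obs 3: x=7/2 → posterior Inverse-Gamma(31/6, 201/8)
obs 4: x=-3 → posterior Inverse-Gamma(17/3, 237/8)
obs 5: x=3/4 → posterior Inverse-Gamma(37/6, 957/32)
obs 6: x=-5/4 → posterior Inverse-Gamma(20/3, 491/16)
obs 7: x=-7/4 → posterior Inverse-Gamma(43/6, 1031/32)
obs 8: x=6 → posterior Inverse-Gamma(23/3, 1607/32)
obs 9: x=-6 → posterior Inverse-Gamma(49/6, 2183/32)
obs 10: x=1/2 → posterior Inverse-Gamma(26/3, 2187/32)
obs 11: x=4 → posterior Inverse-Gamma(55/6, 2443/32)
obs 12: x=-3/2 → posterior Inverse-Gamma(29/3, 2479/32)
obs 13: x=-2 → posterior Inverse-Gamma(61/6, 2543/32)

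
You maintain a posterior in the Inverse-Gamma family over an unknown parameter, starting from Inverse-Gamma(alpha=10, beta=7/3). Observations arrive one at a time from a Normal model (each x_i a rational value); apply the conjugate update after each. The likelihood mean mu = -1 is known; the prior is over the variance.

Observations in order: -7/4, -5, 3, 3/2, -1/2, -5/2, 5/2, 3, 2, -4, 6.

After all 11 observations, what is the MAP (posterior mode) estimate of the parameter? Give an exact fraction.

6779/1584

obs 1: x=-7/4 → posterior Inverse-Gamma(21/2, 251/96)
obs 2: x=-5 → posterior Inverse-Gamma(11, 1019/96)
obs 3: x=3 → posterior Inverse-Gamma(23/2, 1787/96)
obs 4: x=3/2 → posterior Inverse-Gamma(12, 2087/96)
obs 5: x=-1/2 → posterior Inverse-Gamma(25/2, 2099/96)
obs 6: x=-5/2 → posterior Inverse-Gamma(13, 2207/96)
obs 7: x=5/2 → posterior Inverse-Gamma(27/2, 2795/96)
obs 8: x=3 → posterior Inverse-Gamma(14, 3563/96)
obs 9: x=2 → posterior Inverse-Gamma(29/2, 3995/96)
obs 10: x=-4 → posterior Inverse-Gamma(15, 4427/96)
obs 11: x=6 → posterior Inverse-Gamma(31/2, 6779/96)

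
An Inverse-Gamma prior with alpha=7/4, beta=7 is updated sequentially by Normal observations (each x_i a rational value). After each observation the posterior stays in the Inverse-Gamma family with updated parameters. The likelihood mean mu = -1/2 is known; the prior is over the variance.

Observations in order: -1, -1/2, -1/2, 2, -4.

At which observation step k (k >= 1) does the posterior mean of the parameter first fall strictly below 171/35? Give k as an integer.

k = 2

obs 1: x=-1 → posterior Inverse-Gamma(9/4, 57/8)
obs 2: x=-1/2 → posterior Inverse-Gamma(11/4, 57/8)
obs 3: x=-1/2 → posterior Inverse-Gamma(13/4, 57/8)
obs 4: x=2 → posterior Inverse-Gamma(15/4, 41/4)
obs 5: x=-4 → posterior Inverse-Gamma(17/4, 131/8)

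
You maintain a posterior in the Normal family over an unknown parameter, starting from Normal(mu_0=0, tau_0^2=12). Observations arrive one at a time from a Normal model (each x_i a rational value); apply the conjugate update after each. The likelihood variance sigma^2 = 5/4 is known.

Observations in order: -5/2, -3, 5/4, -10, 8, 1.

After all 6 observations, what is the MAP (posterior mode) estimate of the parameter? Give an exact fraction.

-252/293

obs 1: x=-5/2 → posterior Normal(-120/53, 60/53)
obs 2: x=-3 → posterior Normal(-264/101, 60/101)
obs 3: x=5/4 → posterior Normal(-204/149, 60/149)
obs 4: x=-10 → posterior Normal(-684/197, 60/197)
obs 5: x=8 → posterior Normal(-60/49, 12/49)
obs 6: x=1 → posterior Normal(-252/293, 60/293)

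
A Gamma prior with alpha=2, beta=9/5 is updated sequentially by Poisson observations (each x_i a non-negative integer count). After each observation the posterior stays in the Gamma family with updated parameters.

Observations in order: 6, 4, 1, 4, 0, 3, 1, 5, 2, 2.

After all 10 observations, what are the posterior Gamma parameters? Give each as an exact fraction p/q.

alpha=30, beta=59/5

obs 1: x=6 → posterior Gamma(8, 14/5)
obs 2: x=4 → posterior Gamma(12, 19/5)
obs 3: x=1 → posterior Gamma(13, 24/5)
obs 4: x=4 → posterior Gamma(17, 29/5)
obs 5: x=0 → posterior Gamma(17, 34/5)
obs 6: x=3 → posterior Gamma(20, 39/5)
obs 7: x=1 → posterior Gamma(21, 44/5)
obs 8: x=5 → posterior Gamma(26, 49/5)
obs 9: x=2 → posterior Gamma(28, 54/5)
obs 10: x=2 → posterior Gamma(30, 59/5)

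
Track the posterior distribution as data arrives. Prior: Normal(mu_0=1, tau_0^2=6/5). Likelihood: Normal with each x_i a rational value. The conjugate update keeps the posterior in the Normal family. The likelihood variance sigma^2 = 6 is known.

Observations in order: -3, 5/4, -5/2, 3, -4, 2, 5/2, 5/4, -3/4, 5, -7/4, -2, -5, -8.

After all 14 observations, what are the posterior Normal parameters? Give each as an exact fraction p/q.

obs 1: x=-3 → posterior Normal(1/3, 1)
obs 2: x=5/4 → posterior Normal(13/28, 6/7)
obs 3: x=-5/2 → posterior Normal(3/32, 3/4)
obs 4: x=3 → posterior Normal(5/12, 2/3)
obs 5: x=-4 → posterior Normal(-1/40, 3/5)
obs 6: x=2 → posterior Normal(7/44, 6/11)
obs 7: x=5/2 → posterior Normal(17/48, 1/2)
obs 8: x=5/4 → posterior Normal(11/26, 6/13)
obs 9: x=-3/4 → posterior Normal(19/56, 3/7)
obs 10: x=5 → posterior Normal(13/20, 2/5)
obs 11: x=-7/4 → posterior Normal(1/2, 3/8)
obs 12: x=-2 → posterior Normal(6/17, 6/17)
obs 13: x=-5 → posterior Normal(1/18, 1/3)
obs 14: x=-8 → posterior Normal(-7/19, 6/19)

mu_0=-7/19, tau_0^2=6/19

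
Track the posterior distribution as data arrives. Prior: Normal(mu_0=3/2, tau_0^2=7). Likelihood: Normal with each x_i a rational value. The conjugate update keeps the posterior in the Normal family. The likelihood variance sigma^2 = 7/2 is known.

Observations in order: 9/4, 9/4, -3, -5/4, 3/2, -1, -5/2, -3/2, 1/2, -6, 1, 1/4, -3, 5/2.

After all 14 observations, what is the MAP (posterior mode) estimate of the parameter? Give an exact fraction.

-1/2

obs 1: x=9/4 → posterior Normal(2, 7/3)
obs 2: x=9/4 → posterior Normal(21/10, 7/5)
obs 3: x=-3 → posterior Normal(9/14, 1)
obs 4: x=-5/4 → posterior Normal(2/9, 7/9)
obs 5: x=3/2 → posterior Normal(5/11, 7/11)
obs 6: x=-1 → posterior Normal(3/13, 7/13)
obs 7: x=-5/2 → posterior Normal(-2/15, 7/15)
obs 8: x=-3/2 → posterior Normal(-5/17, 7/17)
obs 9: x=1/2 → posterior Normal(-4/19, 7/19)
obs 10: x=-6 → posterior Normal(-16/21, 1/3)
obs 11: x=1 → posterior Normal(-14/23, 7/23)
obs 12: x=1/4 → posterior Normal(-27/50, 7/25)
obs 13: x=-3 → posterior Normal(-13/18, 7/27)
obs 14: x=5/2 → posterior Normal(-1/2, 7/29)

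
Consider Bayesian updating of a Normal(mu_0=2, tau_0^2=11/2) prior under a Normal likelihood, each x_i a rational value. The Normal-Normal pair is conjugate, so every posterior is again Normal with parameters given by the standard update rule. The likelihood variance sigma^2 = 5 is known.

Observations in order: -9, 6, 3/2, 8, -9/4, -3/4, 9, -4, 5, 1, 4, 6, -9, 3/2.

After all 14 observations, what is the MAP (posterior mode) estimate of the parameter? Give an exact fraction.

207/164

obs 1: x=-9 → posterior Normal(-79/21, 55/21)
obs 2: x=6 → posterior Normal(-13/32, 55/32)
obs 3: x=3/2 → posterior Normal(7/86, 55/43)
obs 4: x=8 → posterior Normal(61/36, 55/54)
obs 5: x=-9/4 → posterior Normal(267/260, 11/13)
obs 6: x=-3/4 → posterior Normal(117/152, 55/76)
obs 7: x=9 → posterior Normal(105/58, 55/87)
obs 8: x=-4 → posterior Normal(227/196, 55/98)
obs 9: x=5 → posterior Normal(337/218, 55/109)
obs 10: x=1 → posterior Normal(359/240, 11/24)
obs 11: x=4 → posterior Normal(447/262, 55/131)
obs 12: x=6 → posterior Normal(579/284, 55/142)
obs 13: x=-9 → posterior Normal(127/102, 55/153)
obs 14: x=3/2 → posterior Normal(207/164, 55/164)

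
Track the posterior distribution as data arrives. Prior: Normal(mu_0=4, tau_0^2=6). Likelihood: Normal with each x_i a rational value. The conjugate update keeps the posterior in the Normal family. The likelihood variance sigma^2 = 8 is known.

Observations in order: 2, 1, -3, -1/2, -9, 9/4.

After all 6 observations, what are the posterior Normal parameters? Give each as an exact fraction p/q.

mu_0=-23/88, tau_0^2=12/11

obs 1: x=2 → posterior Normal(22/7, 24/7)
obs 2: x=1 → posterior Normal(5/2, 12/5)
obs 3: x=-3 → posterior Normal(16/13, 24/13)
obs 4: x=-1/2 → posterior Normal(29/32, 3/2)
obs 5: x=-9 → posterior Normal(-25/38, 24/19)
obs 6: x=9/4 → posterior Normal(-23/88, 12/11)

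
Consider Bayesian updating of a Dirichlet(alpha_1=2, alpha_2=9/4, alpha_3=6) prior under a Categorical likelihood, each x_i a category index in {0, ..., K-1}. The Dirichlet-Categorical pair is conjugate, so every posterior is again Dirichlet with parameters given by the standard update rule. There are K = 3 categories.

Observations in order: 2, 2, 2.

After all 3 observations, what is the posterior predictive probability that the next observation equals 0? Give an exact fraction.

obs 1: x=2 → posterior Dirichlet(2, 9/4, 7)
obs 2: x=2 → posterior Dirichlet(2, 9/4, 8)
obs 3: x=2 → posterior Dirichlet(2, 9/4, 9)

8/53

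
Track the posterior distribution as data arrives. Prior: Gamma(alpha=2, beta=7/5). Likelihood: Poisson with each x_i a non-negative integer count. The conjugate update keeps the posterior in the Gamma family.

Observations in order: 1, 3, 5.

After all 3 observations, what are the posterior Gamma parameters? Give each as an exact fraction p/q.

alpha=11, beta=22/5

obs 1: x=1 → posterior Gamma(3, 12/5)
obs 2: x=3 → posterior Gamma(6, 17/5)
obs 3: x=5 → posterior Gamma(11, 22/5)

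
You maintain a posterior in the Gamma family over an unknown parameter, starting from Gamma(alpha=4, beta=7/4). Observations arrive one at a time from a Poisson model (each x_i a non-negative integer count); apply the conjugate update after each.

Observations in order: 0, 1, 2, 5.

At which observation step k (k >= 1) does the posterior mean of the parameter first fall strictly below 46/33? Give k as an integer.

k = 2

obs 1: x=0 → posterior Gamma(4, 11/4)
obs 2: x=1 → posterior Gamma(5, 15/4)
obs 3: x=2 → posterior Gamma(7, 19/4)
obs 4: x=5 → posterior Gamma(12, 23/4)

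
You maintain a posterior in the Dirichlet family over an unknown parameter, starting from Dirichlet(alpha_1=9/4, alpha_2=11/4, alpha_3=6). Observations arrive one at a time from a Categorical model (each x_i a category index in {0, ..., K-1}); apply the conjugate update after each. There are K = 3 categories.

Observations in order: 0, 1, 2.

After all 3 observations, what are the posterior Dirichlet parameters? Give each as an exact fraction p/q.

alpha_1=13/4, alpha_2=15/4, alpha_3=7

obs 1: x=0 → posterior Dirichlet(13/4, 11/4, 6)
obs 2: x=1 → posterior Dirichlet(13/4, 15/4, 6)
obs 3: x=2 → posterior Dirichlet(13/4, 15/4, 7)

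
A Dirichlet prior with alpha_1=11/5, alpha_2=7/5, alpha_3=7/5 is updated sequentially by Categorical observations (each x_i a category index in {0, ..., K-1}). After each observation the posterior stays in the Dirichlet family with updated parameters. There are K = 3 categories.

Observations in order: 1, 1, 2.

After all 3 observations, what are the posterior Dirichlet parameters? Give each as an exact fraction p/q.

alpha_1=11/5, alpha_2=17/5, alpha_3=12/5

obs 1: x=1 → posterior Dirichlet(11/5, 12/5, 7/5)
obs 2: x=1 → posterior Dirichlet(11/5, 17/5, 7/5)
obs 3: x=2 → posterior Dirichlet(11/5, 17/5, 12/5)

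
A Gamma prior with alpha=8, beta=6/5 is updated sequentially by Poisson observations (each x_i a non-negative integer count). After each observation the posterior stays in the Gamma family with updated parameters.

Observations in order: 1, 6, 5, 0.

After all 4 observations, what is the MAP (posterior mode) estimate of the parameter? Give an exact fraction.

obs 1: x=1 → posterior Gamma(9, 11/5)
obs 2: x=6 → posterior Gamma(15, 16/5)
obs 3: x=5 → posterior Gamma(20, 21/5)
obs 4: x=0 → posterior Gamma(20, 26/5)

95/26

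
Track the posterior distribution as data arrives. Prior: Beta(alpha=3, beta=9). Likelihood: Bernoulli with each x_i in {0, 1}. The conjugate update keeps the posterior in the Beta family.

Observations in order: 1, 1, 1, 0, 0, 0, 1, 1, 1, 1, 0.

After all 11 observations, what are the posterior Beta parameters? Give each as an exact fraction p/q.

alpha=10, beta=13

obs 1: x=1 → posterior Beta(4, 9)
obs 2: x=1 → posterior Beta(5, 9)
obs 3: x=1 → posterior Beta(6, 9)
obs 4: x=0 → posterior Beta(6, 10)
obs 5: x=0 → posterior Beta(6, 11)
obs 6: x=0 → posterior Beta(6, 12)
obs 7: x=1 → posterior Beta(7, 12)
obs 8: x=1 → posterior Beta(8, 12)
obs 9: x=1 → posterior Beta(9, 12)
obs 10: x=1 → posterior Beta(10, 12)
obs 11: x=0 → posterior Beta(10, 13)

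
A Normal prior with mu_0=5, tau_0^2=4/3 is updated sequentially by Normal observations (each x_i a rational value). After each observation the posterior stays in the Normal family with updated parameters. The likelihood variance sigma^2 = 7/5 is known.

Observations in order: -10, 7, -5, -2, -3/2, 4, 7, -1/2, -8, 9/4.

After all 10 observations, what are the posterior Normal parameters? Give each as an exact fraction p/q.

obs 1: x=-10 → posterior Normal(-95/41, 28/41)
obs 2: x=7 → posterior Normal(45/61, 28/61)
obs 3: x=-5 → posterior Normal(-55/81, 28/81)
obs 4: x=-2 → posterior Normal(-95/101, 28/101)
obs 5: x=-3/2 → posterior Normal(-125/121, 28/121)
obs 6: x=4 → posterior Normal(-15/47, 28/141)
obs 7: x=7 → posterior Normal(95/161, 4/23)
obs 8: x=-1/2 → posterior Normal(85/181, 28/181)
obs 9: x=-8 → posterior Normal(-25/67, 28/201)
obs 10: x=9/4 → posterior Normal(-30/221, 28/221)

mu_0=-30/221, tau_0^2=28/221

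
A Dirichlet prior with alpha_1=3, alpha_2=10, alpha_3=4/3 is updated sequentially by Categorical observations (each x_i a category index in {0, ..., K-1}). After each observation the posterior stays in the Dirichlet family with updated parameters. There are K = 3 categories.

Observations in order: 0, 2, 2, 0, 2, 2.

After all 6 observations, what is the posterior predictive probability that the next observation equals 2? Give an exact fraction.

16/61

obs 1: x=0 → posterior Dirichlet(4, 10, 4/3)
obs 2: x=2 → posterior Dirichlet(4, 10, 7/3)
obs 3: x=2 → posterior Dirichlet(4, 10, 10/3)
obs 4: x=0 → posterior Dirichlet(5, 10, 10/3)
obs 5: x=2 → posterior Dirichlet(5, 10, 13/3)
obs 6: x=2 → posterior Dirichlet(5, 10, 16/3)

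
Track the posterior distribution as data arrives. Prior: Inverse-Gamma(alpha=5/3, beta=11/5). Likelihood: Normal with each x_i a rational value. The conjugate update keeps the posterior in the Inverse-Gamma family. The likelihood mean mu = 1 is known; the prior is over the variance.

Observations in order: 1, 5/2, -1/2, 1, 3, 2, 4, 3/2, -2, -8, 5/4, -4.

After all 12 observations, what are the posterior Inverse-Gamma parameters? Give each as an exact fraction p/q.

obs 1: x=1 → posterior Inverse-Gamma(13/6, 11/5)
obs 2: x=5/2 → posterior Inverse-Gamma(8/3, 133/40)
obs 3: x=-1/2 → posterior Inverse-Gamma(19/6, 89/20)
obs 4: x=1 → posterior Inverse-Gamma(11/3, 89/20)
obs 5: x=3 → posterior Inverse-Gamma(25/6, 129/20)
obs 6: x=2 → posterior Inverse-Gamma(14/3, 139/20)
obs 7: x=4 → posterior Inverse-Gamma(31/6, 229/20)
obs 8: x=3/2 → posterior Inverse-Gamma(17/3, 463/40)
obs 9: x=-2 → posterior Inverse-Gamma(37/6, 643/40)
obs 10: x=-8 → posterior Inverse-Gamma(20/3, 2263/40)
obs 11: x=5/4 → posterior Inverse-Gamma(43/6, 9057/160)
obs 12: x=-4 → posterior Inverse-Gamma(23/3, 11057/160)

alpha=23/3, beta=11057/160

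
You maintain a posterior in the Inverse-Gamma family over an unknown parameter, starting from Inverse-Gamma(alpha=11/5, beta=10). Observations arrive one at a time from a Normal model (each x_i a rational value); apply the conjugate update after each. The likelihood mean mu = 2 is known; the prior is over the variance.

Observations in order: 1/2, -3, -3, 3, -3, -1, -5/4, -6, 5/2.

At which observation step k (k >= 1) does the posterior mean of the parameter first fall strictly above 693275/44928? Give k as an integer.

k = 8

obs 1: x=1/2 → posterior Inverse-Gamma(27/10, 89/8)
obs 2: x=-3 → posterior Inverse-Gamma(16/5, 189/8)
obs 3: x=-3 → posterior Inverse-Gamma(37/10, 289/8)
obs 4: x=3 → posterior Inverse-Gamma(21/5, 293/8)
obs 5: x=-3 → posterior Inverse-Gamma(47/10, 393/8)
obs 6: x=-1 → posterior Inverse-Gamma(26/5, 429/8)
obs 7: x=-5/4 → posterior Inverse-Gamma(57/10, 1885/32)
obs 8: x=-6 → posterior Inverse-Gamma(31/5, 2909/32)
obs 9: x=5/2 → posterior Inverse-Gamma(67/10, 2913/32)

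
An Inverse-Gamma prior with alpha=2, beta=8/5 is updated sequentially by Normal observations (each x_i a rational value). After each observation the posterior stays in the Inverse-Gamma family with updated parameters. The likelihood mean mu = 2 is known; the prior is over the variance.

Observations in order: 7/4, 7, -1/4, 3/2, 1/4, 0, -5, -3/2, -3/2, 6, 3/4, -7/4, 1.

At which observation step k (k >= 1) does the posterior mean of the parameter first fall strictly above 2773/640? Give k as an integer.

obs 1: x=7/4 → posterior Inverse-Gamma(5/2, 261/160)
obs 2: x=7 → posterior Inverse-Gamma(3, 2261/160)
obs 3: x=-1/4 → posterior Inverse-Gamma(7/2, 1333/80)
obs 4: x=3/2 → posterior Inverse-Gamma(4, 1343/80)
obs 5: x=1/4 → posterior Inverse-Gamma(9/2, 2931/160)
obs 6: x=0 → posterior Inverse-Gamma(5, 3251/160)
obs 7: x=-5 → posterior Inverse-Gamma(11/2, 7171/160)
obs 8: x=-3/2 → posterior Inverse-Gamma(6, 8151/160)
obs 9: x=-3/2 → posterior Inverse-Gamma(13/2, 9131/160)
obs 10: x=6 → posterior Inverse-Gamma(7, 10411/160)
obs 11: x=3/4 → posterior Inverse-Gamma(15/2, 1317/20)
obs 12: x=-7/4 → posterior Inverse-Gamma(8, 11661/160)
obs 13: x=1 → posterior Inverse-Gamma(17/2, 11741/160)

k = 2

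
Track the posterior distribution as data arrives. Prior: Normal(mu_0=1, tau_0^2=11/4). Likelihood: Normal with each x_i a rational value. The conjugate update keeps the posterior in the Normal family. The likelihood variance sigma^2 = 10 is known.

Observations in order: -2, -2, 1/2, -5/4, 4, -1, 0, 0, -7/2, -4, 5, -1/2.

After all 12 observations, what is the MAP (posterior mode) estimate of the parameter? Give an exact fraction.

obs 1: x=-2 → posterior Normal(6/17, 110/51)
obs 2: x=-2 → posterior Normal(-2/31, 55/31)
obs 3: x=1/2 → posterior Normal(3/146, 110/73)
obs 4: x=-5/4 → posterior Normal(-7/48, 55/42)
obs 5: x=4 → posterior Normal(127/380, 22/19)
obs 6: x=-1 → posterior Normal(83/424, 55/53)
obs 7: x=0 → posterior Normal(83/468, 110/117)
obs 8: x=0 → posterior Normal(83/512, 55/64)
obs 9: x=-7/2 → posterior Normal(-71/556, 110/139)
obs 10: x=-4 → posterior Normal(-247/600, 11/15)
obs 11: x=5 → posterior Normal(-27/644, 110/161)
obs 12: x=-1/2 → posterior Normal(-49/688, 55/86)

-49/688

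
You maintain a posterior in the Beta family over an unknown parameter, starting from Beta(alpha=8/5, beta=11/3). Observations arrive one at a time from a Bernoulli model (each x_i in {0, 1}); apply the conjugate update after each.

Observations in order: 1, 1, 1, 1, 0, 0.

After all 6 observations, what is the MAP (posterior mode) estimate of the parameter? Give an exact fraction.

69/139

obs 1: x=1 → posterior Beta(13/5, 11/3)
obs 2: x=1 → posterior Beta(18/5, 11/3)
obs 3: x=1 → posterior Beta(23/5, 11/3)
obs 4: x=1 → posterior Beta(28/5, 11/3)
obs 5: x=0 → posterior Beta(28/5, 14/3)
obs 6: x=0 → posterior Beta(28/5, 17/3)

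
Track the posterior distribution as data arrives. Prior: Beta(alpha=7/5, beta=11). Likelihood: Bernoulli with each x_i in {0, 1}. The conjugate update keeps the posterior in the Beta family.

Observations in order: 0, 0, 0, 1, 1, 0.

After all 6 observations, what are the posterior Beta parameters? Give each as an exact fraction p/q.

alpha=17/5, beta=15

obs 1: x=0 → posterior Beta(7/5, 12)
obs 2: x=0 → posterior Beta(7/5, 13)
obs 3: x=0 → posterior Beta(7/5, 14)
obs 4: x=1 → posterior Beta(12/5, 14)
obs 5: x=1 → posterior Beta(17/5, 14)
obs 6: x=0 → posterior Beta(17/5, 15)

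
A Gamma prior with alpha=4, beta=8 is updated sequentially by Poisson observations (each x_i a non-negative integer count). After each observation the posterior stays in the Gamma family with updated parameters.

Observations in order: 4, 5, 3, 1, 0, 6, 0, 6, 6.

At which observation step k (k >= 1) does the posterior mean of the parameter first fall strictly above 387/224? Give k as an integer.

obs 1: x=4 → posterior Gamma(8, 9)
obs 2: x=5 → posterior Gamma(13, 10)
obs 3: x=3 → posterior Gamma(16, 11)
obs 4: x=1 → posterior Gamma(17, 12)
obs 5: x=0 → posterior Gamma(17, 13)
obs 6: x=6 → posterior Gamma(23, 14)
obs 7: x=0 → posterior Gamma(23, 15)
obs 8: x=6 → posterior Gamma(29, 16)
obs 9: x=6 → posterior Gamma(35, 17)

k = 8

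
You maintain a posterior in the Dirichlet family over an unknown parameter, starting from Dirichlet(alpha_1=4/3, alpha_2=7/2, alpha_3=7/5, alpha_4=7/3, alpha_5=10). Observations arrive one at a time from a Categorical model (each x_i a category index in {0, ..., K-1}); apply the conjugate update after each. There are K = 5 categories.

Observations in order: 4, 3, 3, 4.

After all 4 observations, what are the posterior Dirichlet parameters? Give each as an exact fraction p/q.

obs 1: x=4 → posterior Dirichlet(4/3, 7/2, 7/5, 7/3, 11)
obs 2: x=3 → posterior Dirichlet(4/3, 7/2, 7/5, 10/3, 11)
obs 3: x=3 → posterior Dirichlet(4/3, 7/2, 7/5, 13/3, 11)
obs 4: x=4 → posterior Dirichlet(4/3, 7/2, 7/5, 13/3, 12)

alpha_1=4/3, alpha_2=7/2, alpha_3=7/5, alpha_4=13/3, alpha_5=12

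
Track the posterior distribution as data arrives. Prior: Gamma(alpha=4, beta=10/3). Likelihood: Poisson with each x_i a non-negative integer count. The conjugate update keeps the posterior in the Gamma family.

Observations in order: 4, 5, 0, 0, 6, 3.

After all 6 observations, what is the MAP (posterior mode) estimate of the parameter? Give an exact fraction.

9/4

obs 1: x=4 → posterior Gamma(8, 13/3)
obs 2: x=5 → posterior Gamma(13, 16/3)
obs 3: x=0 → posterior Gamma(13, 19/3)
obs 4: x=0 → posterior Gamma(13, 22/3)
obs 5: x=6 → posterior Gamma(19, 25/3)
obs 6: x=3 → posterior Gamma(22, 28/3)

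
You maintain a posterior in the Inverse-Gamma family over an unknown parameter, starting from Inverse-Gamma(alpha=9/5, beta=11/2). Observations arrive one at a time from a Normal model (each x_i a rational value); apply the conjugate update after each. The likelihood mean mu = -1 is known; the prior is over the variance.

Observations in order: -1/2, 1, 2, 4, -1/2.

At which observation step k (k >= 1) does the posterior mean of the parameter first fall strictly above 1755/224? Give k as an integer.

obs 1: x=-1/2 → posterior Inverse-Gamma(23/10, 45/8)
obs 2: x=1 → posterior Inverse-Gamma(14/5, 61/8)
obs 3: x=2 → posterior Inverse-Gamma(33/10, 97/8)
obs 4: x=4 → posterior Inverse-Gamma(19/5, 197/8)
obs 5: x=-1/2 → posterior Inverse-Gamma(43/10, 99/4)

k = 4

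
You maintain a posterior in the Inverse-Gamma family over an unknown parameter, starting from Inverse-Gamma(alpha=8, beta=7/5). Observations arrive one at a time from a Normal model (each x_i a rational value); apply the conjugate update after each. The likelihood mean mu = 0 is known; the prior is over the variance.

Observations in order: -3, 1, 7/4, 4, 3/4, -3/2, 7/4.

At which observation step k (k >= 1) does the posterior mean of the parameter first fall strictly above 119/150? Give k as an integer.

k = 2

obs 1: x=-3 → posterior Inverse-Gamma(17/2, 59/10)
obs 2: x=1 → posterior Inverse-Gamma(9, 32/5)
obs 3: x=7/4 → posterior Inverse-Gamma(19/2, 1269/160)
obs 4: x=4 → posterior Inverse-Gamma(10, 2549/160)
obs 5: x=3/4 → posterior Inverse-Gamma(21/2, 1297/80)
obs 6: x=-3/2 → posterior Inverse-Gamma(11, 1387/80)
obs 7: x=7/4 → posterior Inverse-Gamma(23/2, 3019/160)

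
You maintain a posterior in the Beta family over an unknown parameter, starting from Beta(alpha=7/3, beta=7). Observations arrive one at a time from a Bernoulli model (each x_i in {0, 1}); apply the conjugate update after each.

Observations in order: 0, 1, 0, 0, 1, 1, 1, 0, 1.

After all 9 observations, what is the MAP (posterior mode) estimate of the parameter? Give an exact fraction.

obs 1: x=0 → posterior Beta(7/3, 8)
obs 2: x=1 → posterior Beta(10/3, 8)
obs 3: x=0 → posterior Beta(10/3, 9)
obs 4: x=0 → posterior Beta(10/3, 10)
obs 5: x=1 → posterior Beta(13/3, 10)
obs 6: x=1 → posterior Beta(16/3, 10)
obs 7: x=1 → posterior Beta(19/3, 10)
obs 8: x=0 → posterior Beta(19/3, 11)
obs 9: x=1 → posterior Beta(22/3, 11)

19/49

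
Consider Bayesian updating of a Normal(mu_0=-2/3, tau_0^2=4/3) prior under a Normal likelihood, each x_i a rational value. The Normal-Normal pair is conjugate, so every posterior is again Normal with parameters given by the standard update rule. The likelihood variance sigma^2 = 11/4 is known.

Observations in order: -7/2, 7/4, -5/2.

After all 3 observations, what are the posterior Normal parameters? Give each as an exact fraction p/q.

mu_0=-10/9, tau_0^2=44/81

obs 1: x=-7/2 → posterior Normal(-78/49, 44/49)
obs 2: x=7/4 → posterior Normal(-10/13, 44/65)
obs 3: x=-5/2 → posterior Normal(-10/9, 44/81)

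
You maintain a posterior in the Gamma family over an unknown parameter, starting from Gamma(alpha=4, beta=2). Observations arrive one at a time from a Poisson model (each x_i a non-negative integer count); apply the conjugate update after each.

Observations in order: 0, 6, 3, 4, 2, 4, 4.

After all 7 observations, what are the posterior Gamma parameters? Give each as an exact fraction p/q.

alpha=27, beta=9

obs 1: x=0 → posterior Gamma(4, 3)
obs 2: x=6 → posterior Gamma(10, 4)
obs 3: x=3 → posterior Gamma(13, 5)
obs 4: x=4 → posterior Gamma(17, 6)
obs 5: x=2 → posterior Gamma(19, 7)
obs 6: x=4 → posterior Gamma(23, 8)
obs 7: x=4 → posterior Gamma(27, 9)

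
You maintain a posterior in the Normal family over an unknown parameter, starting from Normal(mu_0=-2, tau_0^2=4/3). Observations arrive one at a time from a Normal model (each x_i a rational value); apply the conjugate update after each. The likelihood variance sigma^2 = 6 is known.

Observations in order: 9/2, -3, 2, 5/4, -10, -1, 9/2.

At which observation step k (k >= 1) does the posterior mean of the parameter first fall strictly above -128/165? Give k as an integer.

obs 1: x=9/2 → posterior Normal(-9/11, 12/11)
obs 2: x=-3 → posterior Normal(-15/13, 12/13)
obs 3: x=2 → posterior Normal(-11/15, 4/5)
obs 4: x=5/4 → posterior Normal(-1/2, 12/17)
obs 5: x=-10 → posterior Normal(-3/2, 12/19)
obs 6: x=-1 → posterior Normal(-61/42, 4/7)
obs 7: x=9/2 → posterior Normal(-43/46, 12/23)

k = 3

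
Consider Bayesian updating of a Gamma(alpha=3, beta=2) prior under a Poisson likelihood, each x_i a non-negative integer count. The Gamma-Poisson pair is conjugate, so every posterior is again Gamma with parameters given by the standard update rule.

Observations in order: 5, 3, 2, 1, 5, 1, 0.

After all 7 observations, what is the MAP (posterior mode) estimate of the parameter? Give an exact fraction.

obs 1: x=5 → posterior Gamma(8, 3)
obs 2: x=3 → posterior Gamma(11, 4)
obs 3: x=2 → posterior Gamma(13, 5)
obs 4: x=1 → posterior Gamma(14, 6)
obs 5: x=5 → posterior Gamma(19, 7)
obs 6: x=1 → posterior Gamma(20, 8)
obs 7: x=0 → posterior Gamma(20, 9)

19/9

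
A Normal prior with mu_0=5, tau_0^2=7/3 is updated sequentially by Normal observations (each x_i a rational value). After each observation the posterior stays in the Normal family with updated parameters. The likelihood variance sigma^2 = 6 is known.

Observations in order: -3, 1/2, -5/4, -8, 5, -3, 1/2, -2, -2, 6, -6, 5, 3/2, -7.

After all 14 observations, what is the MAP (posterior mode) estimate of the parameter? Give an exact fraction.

-25/464

obs 1: x=-3 → posterior Normal(69/25, 42/25)
obs 2: x=1/2 → posterior Normal(145/64, 21/16)
obs 3: x=-5/4 → posterior Normal(85/52, 14/13)
obs 4: x=-8 → posterior Normal(31/184, 21/23)
obs 5: x=5 → posterior Normal(171/212, 42/53)
obs 6: x=-3 → posterior Normal(29/80, 7/10)
obs 7: x=1/2 → posterior Normal(101/268, 42/67)
obs 8: x=-2 → posterior Normal(45/296, 21/37)
obs 9: x=-2 → posterior Normal(-11/324, 14/27)
obs 10: x=6 → posterior Normal(157/352, 21/44)
obs 11: x=-6 → posterior Normal(-11/380, 42/95)
obs 12: x=5 → posterior Normal(43/136, 7/17)
obs 13: x=3/2 → posterior Normal(171/436, 42/109)
obs 14: x=-7 → posterior Normal(-25/464, 21/58)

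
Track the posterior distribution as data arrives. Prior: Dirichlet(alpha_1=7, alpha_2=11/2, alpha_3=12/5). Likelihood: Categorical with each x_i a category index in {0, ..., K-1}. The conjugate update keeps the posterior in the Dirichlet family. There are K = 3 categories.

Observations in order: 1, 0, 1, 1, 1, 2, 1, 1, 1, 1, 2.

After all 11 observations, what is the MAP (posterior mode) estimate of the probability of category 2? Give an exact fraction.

34/229

obs 1: x=1 → posterior Dirichlet(7, 13/2, 12/5)
obs 2: x=0 → posterior Dirichlet(8, 13/2, 12/5)
obs 3: x=1 → posterior Dirichlet(8, 15/2, 12/5)
obs 4: x=1 → posterior Dirichlet(8, 17/2, 12/5)
obs 5: x=1 → posterior Dirichlet(8, 19/2, 12/5)
obs 6: x=2 → posterior Dirichlet(8, 19/2, 17/5)
obs 7: x=1 → posterior Dirichlet(8, 21/2, 17/5)
obs 8: x=1 → posterior Dirichlet(8, 23/2, 17/5)
obs 9: x=1 → posterior Dirichlet(8, 25/2, 17/5)
obs 10: x=1 → posterior Dirichlet(8, 27/2, 17/5)
obs 11: x=2 → posterior Dirichlet(8, 27/2, 22/5)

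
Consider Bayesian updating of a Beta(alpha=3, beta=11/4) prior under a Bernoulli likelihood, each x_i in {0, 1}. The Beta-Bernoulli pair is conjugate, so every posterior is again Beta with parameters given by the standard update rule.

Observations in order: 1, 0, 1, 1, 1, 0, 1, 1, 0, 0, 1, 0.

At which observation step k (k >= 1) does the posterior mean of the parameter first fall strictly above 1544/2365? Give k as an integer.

k = 8

obs 1: x=1 → posterior Beta(4, 11/4)
obs 2: x=0 → posterior Beta(4, 15/4)
obs 3: x=1 → posterior Beta(5, 15/4)
obs 4: x=1 → posterior Beta(6, 15/4)
obs 5: x=1 → posterior Beta(7, 15/4)
obs 6: x=0 → posterior Beta(7, 19/4)
obs 7: x=1 → posterior Beta(8, 19/4)
obs 8: x=1 → posterior Beta(9, 19/4)
obs 9: x=0 → posterior Beta(9, 23/4)
obs 10: x=0 → posterior Beta(9, 27/4)
obs 11: x=1 → posterior Beta(10, 27/4)
obs 12: x=0 → posterior Beta(10, 31/4)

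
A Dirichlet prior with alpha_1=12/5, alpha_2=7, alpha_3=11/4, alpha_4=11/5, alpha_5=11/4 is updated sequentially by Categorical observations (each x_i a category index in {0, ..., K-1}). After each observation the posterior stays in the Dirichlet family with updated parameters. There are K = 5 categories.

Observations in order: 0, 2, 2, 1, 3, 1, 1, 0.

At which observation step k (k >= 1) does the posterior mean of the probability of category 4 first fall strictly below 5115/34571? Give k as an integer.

obs 1: x=0 → posterior Dirichlet(17/5, 7, 11/4, 11/5, 11/4)
obs 2: x=2 → posterior Dirichlet(17/5, 7, 15/4, 11/5, 11/4)
obs 3: x=2 → posterior Dirichlet(17/5, 7, 19/4, 11/5, 11/4)
obs 4: x=1 → posterior Dirichlet(17/5, 8, 19/4, 11/5, 11/4)
obs 5: x=3 → posterior Dirichlet(17/5, 8, 19/4, 16/5, 11/4)
obs 6: x=1 → posterior Dirichlet(17/5, 9, 19/4, 16/5, 11/4)
obs 7: x=1 → posterior Dirichlet(17/5, 10, 19/4, 16/5, 11/4)
obs 8: x=0 → posterior Dirichlet(22/5, 10, 19/4, 16/5, 11/4)

k = 2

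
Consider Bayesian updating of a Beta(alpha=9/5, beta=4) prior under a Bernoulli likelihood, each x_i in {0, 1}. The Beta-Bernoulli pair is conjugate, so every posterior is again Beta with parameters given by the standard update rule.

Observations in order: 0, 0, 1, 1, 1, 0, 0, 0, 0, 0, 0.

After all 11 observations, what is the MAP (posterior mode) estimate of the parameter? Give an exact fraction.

obs 1: x=0 → posterior Beta(9/5, 5)
obs 2: x=0 → posterior Beta(9/5, 6)
obs 3: x=1 → posterior Beta(14/5, 6)
obs 4: x=1 → posterior Beta(19/5, 6)
obs 5: x=1 → posterior Beta(24/5, 6)
obs 6: x=0 → posterior Beta(24/5, 7)
obs 7: x=0 → posterior Beta(24/5, 8)
obs 8: x=0 → posterior Beta(24/5, 9)
obs 9: x=0 → posterior Beta(24/5, 10)
obs 10: x=0 → posterior Beta(24/5, 11)
obs 11: x=0 → posterior Beta(24/5, 12)

19/74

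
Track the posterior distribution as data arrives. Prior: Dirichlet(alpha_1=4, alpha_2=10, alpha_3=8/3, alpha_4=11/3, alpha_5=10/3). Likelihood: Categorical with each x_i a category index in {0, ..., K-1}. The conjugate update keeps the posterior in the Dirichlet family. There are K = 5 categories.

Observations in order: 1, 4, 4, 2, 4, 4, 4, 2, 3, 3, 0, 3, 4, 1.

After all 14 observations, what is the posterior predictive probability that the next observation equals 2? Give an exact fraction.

obs 1: x=1 → posterior Dirichlet(4, 11, 8/3, 11/3, 10/3)
obs 2: x=4 → posterior Dirichlet(4, 11, 8/3, 11/3, 13/3)
obs 3: x=4 → posterior Dirichlet(4, 11, 8/3, 11/3, 16/3)
obs 4: x=2 → posterior Dirichlet(4, 11, 11/3, 11/3, 16/3)
obs 5: x=4 → posterior Dirichlet(4, 11, 11/3, 11/3, 19/3)
obs 6: x=4 → posterior Dirichlet(4, 11, 11/3, 11/3, 22/3)
obs 7: x=4 → posterior Dirichlet(4, 11, 11/3, 11/3, 25/3)
obs 8: x=2 → posterior Dirichlet(4, 11, 14/3, 11/3, 25/3)
obs 9: x=3 → posterior Dirichlet(4, 11, 14/3, 14/3, 25/3)
obs 10: x=3 → posterior Dirichlet(4, 11, 14/3, 17/3, 25/3)
obs 11: x=0 → posterior Dirichlet(5, 11, 14/3, 17/3, 25/3)
obs 12: x=3 → posterior Dirichlet(5, 11, 14/3, 20/3, 25/3)
obs 13: x=4 → posterior Dirichlet(5, 11, 14/3, 20/3, 28/3)
obs 14: x=1 → posterior Dirichlet(5, 12, 14/3, 20/3, 28/3)

14/113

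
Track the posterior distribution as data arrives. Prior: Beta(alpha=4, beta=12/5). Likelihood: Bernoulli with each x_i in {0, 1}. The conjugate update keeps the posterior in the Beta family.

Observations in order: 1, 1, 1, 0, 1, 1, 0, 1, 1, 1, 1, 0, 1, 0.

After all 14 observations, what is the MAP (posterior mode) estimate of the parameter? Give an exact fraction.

65/92

obs 1: x=1 → posterior Beta(5, 12/5)
obs 2: x=1 → posterior Beta(6, 12/5)
obs 3: x=1 → posterior Beta(7, 12/5)
obs 4: x=0 → posterior Beta(7, 17/5)
obs 5: x=1 → posterior Beta(8, 17/5)
obs 6: x=1 → posterior Beta(9, 17/5)
obs 7: x=0 → posterior Beta(9, 22/5)
obs 8: x=1 → posterior Beta(10, 22/5)
obs 9: x=1 → posterior Beta(11, 22/5)
obs 10: x=1 → posterior Beta(12, 22/5)
obs 11: x=1 → posterior Beta(13, 22/5)
obs 12: x=0 → posterior Beta(13, 27/5)
obs 13: x=1 → posterior Beta(14, 27/5)
obs 14: x=0 → posterior Beta(14, 32/5)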